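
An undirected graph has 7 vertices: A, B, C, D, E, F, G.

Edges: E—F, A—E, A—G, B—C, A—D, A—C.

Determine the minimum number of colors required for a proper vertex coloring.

A and G are adjacent, so at least 2 colors are needed.
2 colors suffice: A=1, B=1, C=2, D=2, E=2, F=1, G=2. Every edge joins two different colors.

2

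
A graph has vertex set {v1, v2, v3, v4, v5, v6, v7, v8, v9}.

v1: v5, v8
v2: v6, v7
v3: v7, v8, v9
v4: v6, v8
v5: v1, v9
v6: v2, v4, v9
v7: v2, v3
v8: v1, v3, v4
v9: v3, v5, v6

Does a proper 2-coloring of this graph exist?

The cycle v3-v8-v4-v6-v9-v3 has odd length 5, so it cannot be 2-colored; at least 3 colors are needed.
So 2 colors are not enough.

No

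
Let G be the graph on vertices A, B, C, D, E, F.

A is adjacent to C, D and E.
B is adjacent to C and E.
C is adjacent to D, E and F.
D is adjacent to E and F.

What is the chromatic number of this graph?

A, C, D, E are pairwise adjacent (a clique of size 4), so at least 4 colors are needed.
4 colors suffice: color 1 → {C}; color 2 → {B, D}; color 3 → {E, F}; color 4 → {A}. Every edge joins two different colors.

4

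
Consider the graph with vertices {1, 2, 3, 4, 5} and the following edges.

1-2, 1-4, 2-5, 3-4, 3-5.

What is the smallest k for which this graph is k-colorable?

3

The cycle 5-2-1-4-3-5 has odd length 5, so it cannot be 2-colored; at least 3 colors are needed.
One proper 3-coloring: 1=red, 2=blue, 3=green, 4=blue, 5=red. Each edge has distinct colors on its endpoints.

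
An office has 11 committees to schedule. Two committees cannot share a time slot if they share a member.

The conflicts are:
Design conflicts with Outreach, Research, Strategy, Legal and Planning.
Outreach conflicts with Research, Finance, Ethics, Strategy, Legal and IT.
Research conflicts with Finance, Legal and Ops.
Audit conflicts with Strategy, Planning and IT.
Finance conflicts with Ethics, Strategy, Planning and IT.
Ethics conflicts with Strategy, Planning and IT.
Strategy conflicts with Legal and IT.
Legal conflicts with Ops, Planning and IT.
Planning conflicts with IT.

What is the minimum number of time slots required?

5

Outreach, Finance, Ethics, Strategy, IT are mutually in conflict, so at least 5 time slots are needed.
5 time slots suffice: time slot 1 → {Research, Strategy, Planning}; time slot 2 → {Audit, Finance, Legal}; time slot 3 → {Design, Ops, IT}; time slot 4 → {Outreach}; time slot 5 → {Ethics}. Every pair that conflicts lands in different time slots.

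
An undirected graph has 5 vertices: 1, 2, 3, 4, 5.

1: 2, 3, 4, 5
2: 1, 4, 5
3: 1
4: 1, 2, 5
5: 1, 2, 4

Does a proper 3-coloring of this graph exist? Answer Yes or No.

1, 2, 4, 5 are mutually adjacent (a clique of size 4), so at least 4 colors are needed.
So 3 colors are not enough.

No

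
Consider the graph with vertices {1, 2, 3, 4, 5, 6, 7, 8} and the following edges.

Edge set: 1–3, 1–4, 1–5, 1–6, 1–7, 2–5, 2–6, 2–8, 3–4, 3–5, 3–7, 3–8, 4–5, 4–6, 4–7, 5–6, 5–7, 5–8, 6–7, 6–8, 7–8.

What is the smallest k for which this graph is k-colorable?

1, 4, 5, 6, 7 are mutually adjacent (a clique of size 5), so at least 5 colors are needed.
5 colors suffice: color a → {5}; color b → {2, 7}; color c → {3, 6}; color d → {4, 8}; color e → {1}. Every edge joins two different colors.

5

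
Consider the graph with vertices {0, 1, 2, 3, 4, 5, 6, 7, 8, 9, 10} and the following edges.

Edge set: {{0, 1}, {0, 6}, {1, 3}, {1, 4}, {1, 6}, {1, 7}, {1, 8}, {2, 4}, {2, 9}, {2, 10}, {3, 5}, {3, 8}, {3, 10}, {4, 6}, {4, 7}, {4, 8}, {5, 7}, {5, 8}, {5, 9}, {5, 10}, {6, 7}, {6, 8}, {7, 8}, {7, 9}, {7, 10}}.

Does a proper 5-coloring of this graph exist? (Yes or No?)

Yes

The chromatic number is 5. 1, 4, 6, 7, 8 are pairwise adjacent (a clique of size 5), so at least 5 colors are needed.
5 colors suffice: color red → {0, 2, 3, 7}; color blue → {8, 9, 10}; color green → {1, 5}; color yellow → {4}; color purple → {6}.
That is already a proper 5-coloring.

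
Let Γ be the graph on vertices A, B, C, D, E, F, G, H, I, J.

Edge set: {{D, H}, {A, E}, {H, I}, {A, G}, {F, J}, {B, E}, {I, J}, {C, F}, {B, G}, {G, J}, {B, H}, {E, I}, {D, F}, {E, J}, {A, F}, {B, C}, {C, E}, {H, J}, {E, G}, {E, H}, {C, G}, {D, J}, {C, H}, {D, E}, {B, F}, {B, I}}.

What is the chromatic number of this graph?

4

D, E, H, J are mutually adjacent (a clique of size 4), so at least 4 colors are needed.
4 colors suffice: color 1 → {E, F}; color 2 → {A, B, J}; color 3 → {G, H}; color 4 → {C, D, I}. No two adjacent vertices share a color.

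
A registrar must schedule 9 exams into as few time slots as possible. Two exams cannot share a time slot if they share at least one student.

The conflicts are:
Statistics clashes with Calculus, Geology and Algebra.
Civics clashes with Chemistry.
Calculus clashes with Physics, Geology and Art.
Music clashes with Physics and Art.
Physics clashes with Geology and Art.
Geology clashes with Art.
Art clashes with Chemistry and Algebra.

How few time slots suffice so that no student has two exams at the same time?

4

Calculus, Physics, Geology, Art are mutually in conflict, so at least 4 time slots are needed.
4 time slots suffice: time slot 1 → {Statistics, Civics, Art}; time slot 2 → {Physics, Chemistry, Algebra}; time slot 3 → {Calculus, Music}; time slot 4 → {Geology}. Each listed conflict is separated.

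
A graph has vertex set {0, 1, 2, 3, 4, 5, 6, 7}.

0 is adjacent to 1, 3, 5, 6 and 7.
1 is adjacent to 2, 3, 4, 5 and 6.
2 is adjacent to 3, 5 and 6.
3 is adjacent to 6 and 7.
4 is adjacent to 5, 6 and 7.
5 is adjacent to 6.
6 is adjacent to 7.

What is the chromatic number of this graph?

0, 1, 3, 6 are mutually adjacent (a clique of size 4), so at least 4 colors are needed.
4 colors suffice: color red → {6}; color blue → {1, 7}; color green → {0, 2, 4}; color yellow → {3, 5}. No two adjacent vertices share a color.

4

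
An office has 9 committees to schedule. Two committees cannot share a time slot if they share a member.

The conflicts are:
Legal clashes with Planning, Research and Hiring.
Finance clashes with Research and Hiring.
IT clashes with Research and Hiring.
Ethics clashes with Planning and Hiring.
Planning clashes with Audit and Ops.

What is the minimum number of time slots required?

2

Ethics and Planning conflict, so at least 2 time slots are needed.
A valid assignment using 2 time slots: Legal=2, Finance=2, IT=2, Ethics=2, Planning=1, Research=1, Audit=2, Ops=2, Hiring=1. Each listed conflict is separated.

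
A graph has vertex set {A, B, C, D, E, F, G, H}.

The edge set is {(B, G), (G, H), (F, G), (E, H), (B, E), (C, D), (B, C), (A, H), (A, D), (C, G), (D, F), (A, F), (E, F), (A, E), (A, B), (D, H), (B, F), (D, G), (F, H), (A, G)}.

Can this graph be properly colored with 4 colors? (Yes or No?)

No

A, D, F, G, H are pairwise adjacent (a clique of size 5), so at least 5 colors are needed.
So 4 colors are not enough.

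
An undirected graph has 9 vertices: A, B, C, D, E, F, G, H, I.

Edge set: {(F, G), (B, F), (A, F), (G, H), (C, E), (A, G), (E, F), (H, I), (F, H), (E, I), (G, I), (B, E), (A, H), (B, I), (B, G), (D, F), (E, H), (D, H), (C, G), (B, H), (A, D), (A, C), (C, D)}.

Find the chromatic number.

4

B, G, H, I are pairwise adjacent (a clique of size 4), so at least 4 colors are needed.
A valid assignment using 4 colors: A=4, B=4, C=1, D=2, E=2, F=3, G=2, H=1, I=3. Each edge has distinct colors on its endpoints.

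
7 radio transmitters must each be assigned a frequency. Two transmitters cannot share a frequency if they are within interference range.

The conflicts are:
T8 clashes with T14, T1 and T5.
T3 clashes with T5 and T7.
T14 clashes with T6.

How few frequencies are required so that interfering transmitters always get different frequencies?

2

T3 and T5 conflict, so at least 2 frequencies are needed.
A valid assignment using 2 frequencies: T8=1, T3=1, T14=2, T1=2, T5=2, T7=2, T6=1. No two conflicting transmitters share a frequency.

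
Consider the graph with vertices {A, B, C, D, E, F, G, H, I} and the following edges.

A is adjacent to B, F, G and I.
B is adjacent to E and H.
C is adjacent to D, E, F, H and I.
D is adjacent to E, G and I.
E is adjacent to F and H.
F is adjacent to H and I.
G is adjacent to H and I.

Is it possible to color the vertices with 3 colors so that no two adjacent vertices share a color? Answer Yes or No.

No

C, E, F, H are pairwise adjacent (a clique of size 4), so at least 4 colors are needed.
So 3 colors are not enough.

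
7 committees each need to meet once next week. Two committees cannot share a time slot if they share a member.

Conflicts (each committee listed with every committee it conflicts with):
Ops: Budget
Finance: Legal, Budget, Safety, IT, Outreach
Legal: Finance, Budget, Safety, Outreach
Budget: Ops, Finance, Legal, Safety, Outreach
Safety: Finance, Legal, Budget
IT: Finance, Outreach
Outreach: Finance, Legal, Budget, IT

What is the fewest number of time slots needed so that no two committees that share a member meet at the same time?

Finance, Legal, Budget, Safety are mutually in conflict, so at least 4 time slots are needed.
Using 4 time slots: Ops=1, Finance=1, Legal=3, Budget=2, Safety=4, IT=2, Outreach=4. No two conflicting committees share a time slot.

4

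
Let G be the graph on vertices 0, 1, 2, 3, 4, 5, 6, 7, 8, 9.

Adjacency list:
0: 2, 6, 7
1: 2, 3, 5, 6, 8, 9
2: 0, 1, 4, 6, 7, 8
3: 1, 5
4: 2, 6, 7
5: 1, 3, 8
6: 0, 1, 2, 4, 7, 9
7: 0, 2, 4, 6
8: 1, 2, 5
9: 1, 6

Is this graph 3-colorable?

0, 2, 6, 7 are pairwise adjacent (a clique of size 4), so at least 4 colors are needed.
So 3 colors are not enough.

No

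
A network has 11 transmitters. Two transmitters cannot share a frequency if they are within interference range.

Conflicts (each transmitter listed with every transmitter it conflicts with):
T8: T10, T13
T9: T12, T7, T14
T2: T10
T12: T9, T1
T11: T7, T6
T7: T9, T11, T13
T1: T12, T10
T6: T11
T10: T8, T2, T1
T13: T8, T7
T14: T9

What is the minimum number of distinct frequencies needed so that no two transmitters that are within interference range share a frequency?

3

The cycle T10-T8-T13-T7-T9-T12-T1-T10 has odd length 7, so it cannot be 2-colored; at least 3 frequencies are needed.
A valid assignment using 3 frequencies: T8=3, T9=2, T2=2, T12=1, T11=2, T7=1, T1=2, T6=1, T10=1, T13=2, T14=1. Every pair that conflicts lands in different frequencies.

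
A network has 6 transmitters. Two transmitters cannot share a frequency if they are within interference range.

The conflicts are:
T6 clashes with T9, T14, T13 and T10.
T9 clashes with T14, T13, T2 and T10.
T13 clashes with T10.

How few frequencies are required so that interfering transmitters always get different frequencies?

4

T6, T9, T13, T10 pairwise conflict, so at least 4 frequencies are needed.
4 frequencies suffice: T6=2, T9=1, T14=3, T13=4, T2=2, T10=3. Every pair that conflicts lands in different frequencies.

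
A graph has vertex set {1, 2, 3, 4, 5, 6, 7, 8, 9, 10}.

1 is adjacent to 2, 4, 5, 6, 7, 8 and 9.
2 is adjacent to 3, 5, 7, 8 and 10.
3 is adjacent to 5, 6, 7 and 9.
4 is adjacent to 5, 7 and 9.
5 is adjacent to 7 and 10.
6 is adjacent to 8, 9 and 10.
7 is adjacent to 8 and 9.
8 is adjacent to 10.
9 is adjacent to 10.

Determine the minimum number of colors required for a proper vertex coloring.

2, 3, 5, 7 are pairwise adjacent (a clique of size 4), so at least 4 colors are needed.
One proper 4-coloring: 1=b, 2=d, 3=b, 4=d, 5=c, 6=a, 7=a, 8=c, 9=c, 10=b. Each edge has distinct colors on its endpoints.

4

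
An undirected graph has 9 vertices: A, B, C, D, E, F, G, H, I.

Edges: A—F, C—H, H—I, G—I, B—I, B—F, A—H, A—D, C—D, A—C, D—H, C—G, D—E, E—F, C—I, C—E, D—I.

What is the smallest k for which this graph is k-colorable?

4

C, D, H, I are mutually adjacent (a clique of size 4), so at least 4 colors are needed.
4 colors suffice: color red → {C, F}; color blue → {A, E, I}; color green → {B, D, G}; color yellow → {H}. Every edge joins two different colors.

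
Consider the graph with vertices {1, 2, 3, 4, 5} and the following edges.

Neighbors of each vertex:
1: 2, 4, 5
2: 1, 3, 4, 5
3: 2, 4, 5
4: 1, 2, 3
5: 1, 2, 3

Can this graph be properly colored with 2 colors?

1, 2, 4 are mutually adjacent, so at least 3 colors are needed.
So 2 colors are not enough.

No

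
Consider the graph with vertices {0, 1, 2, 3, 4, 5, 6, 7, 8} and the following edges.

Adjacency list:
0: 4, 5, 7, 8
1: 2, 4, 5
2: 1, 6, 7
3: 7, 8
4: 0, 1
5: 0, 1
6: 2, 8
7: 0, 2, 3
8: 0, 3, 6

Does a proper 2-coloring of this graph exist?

No

The cycle 7-2-6-8-0-7 has odd length 5, so it cannot be 2-colored; at least 3 colors are needed.
So 2 colors are not enough.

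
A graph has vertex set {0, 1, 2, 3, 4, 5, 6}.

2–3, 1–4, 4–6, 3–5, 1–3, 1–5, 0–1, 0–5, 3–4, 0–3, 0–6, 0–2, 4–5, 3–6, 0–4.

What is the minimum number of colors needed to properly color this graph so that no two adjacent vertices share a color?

5

0, 1, 3, 4, 5 are pairwise adjacent (a clique of size 5), so at least 5 colors are needed.
One proper 5-coloring: 0=red, 1=purple, 2=green, 3=blue, 4=green, 5=yellow, 6=yellow. No two adjacent vertices share a color.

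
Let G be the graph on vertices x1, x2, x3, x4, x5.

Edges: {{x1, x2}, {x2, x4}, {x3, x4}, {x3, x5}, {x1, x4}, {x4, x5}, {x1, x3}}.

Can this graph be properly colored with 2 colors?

No

x1, x2, x4 form a triangle, so at least 3 colors are needed.
So 2 colors are not enough.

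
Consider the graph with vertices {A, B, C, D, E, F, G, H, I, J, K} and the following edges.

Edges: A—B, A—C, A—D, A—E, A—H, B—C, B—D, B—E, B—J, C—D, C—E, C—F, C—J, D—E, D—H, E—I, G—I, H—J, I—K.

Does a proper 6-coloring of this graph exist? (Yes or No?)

The chromatic number is 5. A, B, C, D, E are mutually adjacent (a clique of size 5), so at least 5 colors are needed.
A valid assignment using 5 colors: A=4, B=5, C=1, D=3, E=2, F=2, G=2, H=1, I=1, J=2, K=2.
Since 6 ≥ 5, a proper 6-coloring certainly exists.

Yes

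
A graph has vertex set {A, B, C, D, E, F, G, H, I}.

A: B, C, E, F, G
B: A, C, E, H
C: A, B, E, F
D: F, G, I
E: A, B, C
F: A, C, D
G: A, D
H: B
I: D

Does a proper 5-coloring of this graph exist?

Yes

The chromatic number is 4. A, B, C, E form a clique, so at least 4 colors are needed.
4 colors suffice: color 1 → {A, D, H}; color 2 → {C, G, I}; color 3 → {B, F}; color 4 → {E}.
Since 5 ≥ 4, a proper 5-coloring certainly exists.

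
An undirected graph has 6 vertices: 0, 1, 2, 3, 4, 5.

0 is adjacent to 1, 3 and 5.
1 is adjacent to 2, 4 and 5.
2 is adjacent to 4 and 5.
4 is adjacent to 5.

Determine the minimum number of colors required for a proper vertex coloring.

1, 2, 4, 5 are mutually adjacent (a clique of size 4), so at least 4 colors are needed.
A valid assignment using 4 colors: 0=green, 1=blue, 2=yellow, 3=red, 4=green, 5=red. Every edge joins two different colors.

4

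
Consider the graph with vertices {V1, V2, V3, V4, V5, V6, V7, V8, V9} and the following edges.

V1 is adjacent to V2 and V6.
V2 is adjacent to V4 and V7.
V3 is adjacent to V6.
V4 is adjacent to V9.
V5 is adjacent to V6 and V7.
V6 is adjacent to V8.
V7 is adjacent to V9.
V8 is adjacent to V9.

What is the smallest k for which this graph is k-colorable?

The cycle V6-V1-V2-V7-V5-V6 has odd length 5, so it cannot be 2-colored; at least 3 colors are needed.
3 colors suffice: color R → {V2, V6, V9}; color B → {V1, V3, V4, V7, V8}; color G → {V5}. No two adjacent vertices share a color.

3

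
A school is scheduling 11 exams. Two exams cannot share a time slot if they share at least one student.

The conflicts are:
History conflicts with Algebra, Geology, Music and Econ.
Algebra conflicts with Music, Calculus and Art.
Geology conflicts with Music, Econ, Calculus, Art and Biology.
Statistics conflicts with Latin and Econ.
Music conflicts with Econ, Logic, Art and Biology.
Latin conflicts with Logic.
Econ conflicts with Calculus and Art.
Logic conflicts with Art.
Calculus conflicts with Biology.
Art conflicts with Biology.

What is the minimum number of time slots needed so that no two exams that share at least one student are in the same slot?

Geology, Music, Art, Biology all conflict with each other, so at least 4 time slots are needed.
Using 4 time slots: History=2, Algebra=3, Geology=4, Statistics=2, Music=1, Latin=1, Econ=3, Logic=3, Calculus=1, Art=2, Biology=3. Each listed conflict is separated.

4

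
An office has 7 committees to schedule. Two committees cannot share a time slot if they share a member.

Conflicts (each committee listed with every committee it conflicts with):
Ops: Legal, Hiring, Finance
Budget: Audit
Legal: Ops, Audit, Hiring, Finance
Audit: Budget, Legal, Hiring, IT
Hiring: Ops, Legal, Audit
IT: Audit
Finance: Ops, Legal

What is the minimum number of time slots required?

3

Ops, Legal, Finance pairwise conflict, so at least 3 time slots are needed.
Using 3 time slots: Ops=2, Budget=1, Legal=1, Audit=2, Hiring=3, IT=1, Finance=3. No two conflicting committees share a time slot.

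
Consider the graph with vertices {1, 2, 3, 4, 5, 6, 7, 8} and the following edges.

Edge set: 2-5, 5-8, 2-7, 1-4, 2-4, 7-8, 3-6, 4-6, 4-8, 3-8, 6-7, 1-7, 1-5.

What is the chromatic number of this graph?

1 and 5 are adjacent, so at least 2 colors are needed.
2 colors suffice: color a → {3, 4, 5, 7}; color b → {1, 2, 6, 8}. Every edge joins two different colors.

2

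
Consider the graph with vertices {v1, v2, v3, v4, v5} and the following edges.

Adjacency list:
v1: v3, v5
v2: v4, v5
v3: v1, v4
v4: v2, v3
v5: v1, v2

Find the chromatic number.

The cycle v1-v3-v4-v2-v5-v1 has odd length 5, so it cannot be 2-colored; at least 3 colors are needed.
3 colors suffice: color red → {v1, v4}; color blue → {v3, v5}; color green → {v2}. Each edge has distinct colors on its endpoints.

3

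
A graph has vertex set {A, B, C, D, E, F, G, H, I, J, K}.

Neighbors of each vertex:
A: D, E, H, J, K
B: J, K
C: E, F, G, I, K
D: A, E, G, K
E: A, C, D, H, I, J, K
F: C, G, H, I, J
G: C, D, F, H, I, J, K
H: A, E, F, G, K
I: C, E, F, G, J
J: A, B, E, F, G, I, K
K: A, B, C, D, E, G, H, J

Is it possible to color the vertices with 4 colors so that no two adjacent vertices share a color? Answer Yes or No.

Yes

The chromatic number is 4. C, F, G, I are mutually adjacent (a clique of size 4), so at least 4 colors are needed.
One proper 4-coloring: A=4, B=2, C=3, D=3, E=2, F=4, G=2, H=3, I=1, J=3, K=1.
That is already a proper 4-coloring.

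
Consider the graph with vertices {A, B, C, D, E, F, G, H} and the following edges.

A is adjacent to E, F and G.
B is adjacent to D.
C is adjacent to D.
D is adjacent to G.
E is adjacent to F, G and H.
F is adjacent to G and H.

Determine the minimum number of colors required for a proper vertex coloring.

4

A, E, F, G are pairwise adjacent (a clique of size 4), so at least 4 colors are needed.
4 colors suffice: color 1 → {D, F}; color 2 → {B, C, E}; color 3 → {G, H}; color 4 → {A}. Every edge joins two different colors.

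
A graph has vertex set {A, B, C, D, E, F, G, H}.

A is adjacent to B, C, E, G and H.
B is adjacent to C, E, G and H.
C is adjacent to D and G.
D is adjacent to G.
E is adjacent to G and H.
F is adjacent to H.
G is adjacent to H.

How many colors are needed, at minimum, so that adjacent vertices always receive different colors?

5

A, B, E, G, H are mutually adjacent (a clique of size 5), so at least 5 colors are needed.
One proper 5-coloring: A=2, B=4, C=3, D=2, E=5, F=1, G=1, H=3. No two adjacent vertices share a color.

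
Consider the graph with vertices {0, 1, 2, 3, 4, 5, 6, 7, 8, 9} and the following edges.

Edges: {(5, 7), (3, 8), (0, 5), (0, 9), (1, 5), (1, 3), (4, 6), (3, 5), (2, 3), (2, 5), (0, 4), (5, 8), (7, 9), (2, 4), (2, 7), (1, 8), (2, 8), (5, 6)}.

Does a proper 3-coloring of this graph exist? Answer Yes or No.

No

2, 3, 5, 8 are pairwise adjacent (a clique of size 4), so at least 4 colors are needed.
So 3 colors are not enough.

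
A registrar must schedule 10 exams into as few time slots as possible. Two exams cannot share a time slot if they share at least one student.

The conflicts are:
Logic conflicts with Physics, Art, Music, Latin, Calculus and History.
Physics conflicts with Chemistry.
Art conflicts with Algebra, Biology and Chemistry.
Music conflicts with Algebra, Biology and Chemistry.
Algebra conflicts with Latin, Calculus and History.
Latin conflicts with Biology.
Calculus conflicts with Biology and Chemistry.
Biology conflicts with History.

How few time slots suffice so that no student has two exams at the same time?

2

Algebra and Calculus conflict, so at least 2 time slots are needed.
2 time slots suffice: Logic=1, Physics=2, Art=2, Music=2, Algebra=1, Latin=2, Calculus=2, Biology=1, Chemistry=1, History=2. Each listed conflict is separated.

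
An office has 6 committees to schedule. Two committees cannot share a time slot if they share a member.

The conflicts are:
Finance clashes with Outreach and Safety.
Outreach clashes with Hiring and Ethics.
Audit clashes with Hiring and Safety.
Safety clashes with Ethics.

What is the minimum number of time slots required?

The cycle Outreach-Finance-Safety-Audit-Hiring-Outreach has odd length 5, so it cannot be 2-colored; at least 3 time slots are needed.
3 time slots suffice: time slot 1 → {Outreach, Safety}; time slot 2 → {Finance, Hiring, Ethics}; time slot 3 → {Audit}. Every pair that conflicts lands in different time slots.

3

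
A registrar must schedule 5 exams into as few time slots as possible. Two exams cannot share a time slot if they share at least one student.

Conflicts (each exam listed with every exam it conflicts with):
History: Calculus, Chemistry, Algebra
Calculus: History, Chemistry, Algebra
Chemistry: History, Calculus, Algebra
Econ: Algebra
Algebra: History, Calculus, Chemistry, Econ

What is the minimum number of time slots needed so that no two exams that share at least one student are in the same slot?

History, Calculus, Chemistry, Algebra all conflict with each other, so at least 4 time slots are needed.
Using 4 time slots: History=3, Calculus=4, Chemistry=2, Econ=2, Algebra=1. No two conflicting exams share a time slot.

4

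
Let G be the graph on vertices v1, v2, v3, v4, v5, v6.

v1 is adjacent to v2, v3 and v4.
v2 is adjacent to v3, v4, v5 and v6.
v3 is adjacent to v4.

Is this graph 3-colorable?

v1, v2, v3, v4 form a clique, so at least 4 colors are needed.
So 3 colors are not enough.

No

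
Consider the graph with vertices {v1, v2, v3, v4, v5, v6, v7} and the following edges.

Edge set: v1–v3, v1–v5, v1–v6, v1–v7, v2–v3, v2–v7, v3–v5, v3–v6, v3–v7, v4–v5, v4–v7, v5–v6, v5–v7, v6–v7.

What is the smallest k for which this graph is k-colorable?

v1, v3, v5, v6, v7 are pairwise adjacent (a clique of size 5), so at least 5 colors are needed.
One proper 5-coloring: v1=5, v2=2, v3=3, v4=3, v5=2, v6=4, v7=1. Every edge joins two different colors.

5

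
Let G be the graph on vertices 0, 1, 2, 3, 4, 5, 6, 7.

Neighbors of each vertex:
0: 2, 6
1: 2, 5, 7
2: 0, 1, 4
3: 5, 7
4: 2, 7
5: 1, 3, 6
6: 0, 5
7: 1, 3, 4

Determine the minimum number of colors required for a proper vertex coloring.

The cycle 5-6-0-2-1-5 has odd length 5, so it cannot be 2-colored; at least 3 colors are needed.
3 colors suffice: color a → {2, 5, 7}; color b → {0, 1, 3, 4}; color c → {6}. No two adjacent vertices share a color.

3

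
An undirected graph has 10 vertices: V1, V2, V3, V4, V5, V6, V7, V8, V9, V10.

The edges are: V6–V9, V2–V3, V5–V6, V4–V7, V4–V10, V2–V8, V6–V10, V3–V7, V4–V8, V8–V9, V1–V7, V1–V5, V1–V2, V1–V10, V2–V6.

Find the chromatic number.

The cycle V1-V2-V8-V4-V10-V1 has odd length 5, so it cannot be 2-colored; at least 3 colors are needed.
3 colors suffice: V1=R, V2=B, V3=R, V4=B, V5=B, V6=R, V7=G, V8=R, V9=B, V10=G. No two adjacent vertices share a color.

3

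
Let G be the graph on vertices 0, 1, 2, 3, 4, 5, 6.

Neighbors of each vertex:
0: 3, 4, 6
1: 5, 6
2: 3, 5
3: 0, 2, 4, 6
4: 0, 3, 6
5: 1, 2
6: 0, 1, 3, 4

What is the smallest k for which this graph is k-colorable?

4

0, 3, 4, 6 are pairwise adjacent (a clique of size 4), so at least 4 colors are needed.
4 colors suffice: color red → {3, 5}; color blue → {2, 6}; color green → {0, 1}; color yellow → {4}. No two adjacent vertices share a color.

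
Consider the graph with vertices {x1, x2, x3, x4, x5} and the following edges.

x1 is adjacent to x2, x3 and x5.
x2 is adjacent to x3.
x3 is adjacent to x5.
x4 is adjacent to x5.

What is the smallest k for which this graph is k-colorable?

x1, x3, x5 form a triangle, so at least 3 colors are needed.
3 colors suffice: x1=1, x2=2, x3=3, x4=1, x5=2. No two adjacent vertices share a color.

3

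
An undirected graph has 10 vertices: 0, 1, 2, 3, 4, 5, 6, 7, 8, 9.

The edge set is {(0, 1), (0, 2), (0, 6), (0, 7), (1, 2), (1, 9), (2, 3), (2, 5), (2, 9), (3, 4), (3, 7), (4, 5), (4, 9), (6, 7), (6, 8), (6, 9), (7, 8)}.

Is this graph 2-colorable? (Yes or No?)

1, 2, 9 are pairwise adjacent, so at least 3 colors are needed.
So 2 colors are not enough.

No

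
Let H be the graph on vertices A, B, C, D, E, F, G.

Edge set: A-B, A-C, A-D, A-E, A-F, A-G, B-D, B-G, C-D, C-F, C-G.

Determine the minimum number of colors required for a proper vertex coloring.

3

A, C, F are mutually adjacent, so at least 3 colors are needed.
A valid assignment using 3 colors: A=1, B=2, C=2, D=3, E=2, F=3, G=3. Every edge joins two different colors.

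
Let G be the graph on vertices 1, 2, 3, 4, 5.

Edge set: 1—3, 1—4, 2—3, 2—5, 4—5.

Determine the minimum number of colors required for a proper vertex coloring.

The cycle 1-3-2-5-4-1 has odd length 5, so it cannot be 2-colored; at least 3 colors are needed.
3 colors suffice: color a → {2, 4}; color b → {1, 5}; color c → {3}. No two adjacent vertices share a color.

3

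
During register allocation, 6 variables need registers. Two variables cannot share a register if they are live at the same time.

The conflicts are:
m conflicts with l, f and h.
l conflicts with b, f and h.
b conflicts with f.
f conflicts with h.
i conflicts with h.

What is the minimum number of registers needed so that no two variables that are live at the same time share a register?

m, l, f, h are mutually in conflict, so at least 4 registers are needed.
4 registers suffice: m=4, l=2, b=3, f=1, i=1, h=3. Each listed conflict is separated.

4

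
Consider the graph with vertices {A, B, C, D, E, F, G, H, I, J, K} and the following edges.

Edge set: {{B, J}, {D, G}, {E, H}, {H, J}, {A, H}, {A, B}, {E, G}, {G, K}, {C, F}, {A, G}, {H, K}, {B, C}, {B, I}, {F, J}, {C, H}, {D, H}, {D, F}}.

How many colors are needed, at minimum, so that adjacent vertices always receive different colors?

2

E and G are adjacent, so at least 2 colors are needed.
2 colors suffice: color 1 → {B, F, G, H}; color 2 → {A, C, D, E, I, J, K}. Each edge has distinct colors on its endpoints.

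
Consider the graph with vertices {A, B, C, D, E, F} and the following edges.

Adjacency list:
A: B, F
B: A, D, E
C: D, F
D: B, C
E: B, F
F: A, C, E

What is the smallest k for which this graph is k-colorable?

3

The cycle B-E-F-C-D-B has odd length 5, so it cannot be 2-colored; at least 3 colors are needed.
A valid assignment using 3 colors: A=2, B=1, C=2, D=3, E=2, F=1. Every edge joins two different colors.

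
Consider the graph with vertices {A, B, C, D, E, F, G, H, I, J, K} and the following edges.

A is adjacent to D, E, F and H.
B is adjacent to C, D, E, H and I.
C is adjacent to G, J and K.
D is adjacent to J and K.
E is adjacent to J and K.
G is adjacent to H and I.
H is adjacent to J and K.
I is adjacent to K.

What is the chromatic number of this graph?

2

G and H are adjacent, so at least 2 colors are needed.
2 colors suffice: color 1 → {A, B, G, J, K}; color 2 → {C, D, E, F, H, I}. Each edge has distinct colors on its endpoints.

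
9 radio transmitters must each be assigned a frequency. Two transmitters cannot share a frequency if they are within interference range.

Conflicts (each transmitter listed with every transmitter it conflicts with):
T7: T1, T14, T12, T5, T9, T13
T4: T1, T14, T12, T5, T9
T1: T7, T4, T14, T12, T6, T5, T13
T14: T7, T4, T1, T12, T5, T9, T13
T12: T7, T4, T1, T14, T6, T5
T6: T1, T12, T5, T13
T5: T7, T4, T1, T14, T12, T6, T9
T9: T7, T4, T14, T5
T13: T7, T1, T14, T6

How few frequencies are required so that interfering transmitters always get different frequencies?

T7, T1, T14, T12, T5 pairwise conflict, so at least 5 frequencies are needed.
5 frequencies suffice: frequency 1 → {T14, T6}; frequency 2 → {T1, T9}; frequency 3 → {T5, T13}; frequency 4 → {T7, T4}; frequency 5 → {T12}. Every pair that conflicts lands in different frequencies.

5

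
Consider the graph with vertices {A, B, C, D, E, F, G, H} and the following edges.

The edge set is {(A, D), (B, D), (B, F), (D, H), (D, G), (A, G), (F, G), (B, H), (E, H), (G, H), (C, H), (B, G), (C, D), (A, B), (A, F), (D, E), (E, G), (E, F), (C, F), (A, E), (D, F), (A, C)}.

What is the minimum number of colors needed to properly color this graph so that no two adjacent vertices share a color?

A, B, D, F, G are mutually adjacent (a clique of size 5), so at least 5 colors are needed.
5 colors suffice: color 1 → {D}; color 2 → {A, H}; color 3 → {F}; color 4 → {C, G}; color 5 → {B, E}. No two adjacent vertices share a color.

5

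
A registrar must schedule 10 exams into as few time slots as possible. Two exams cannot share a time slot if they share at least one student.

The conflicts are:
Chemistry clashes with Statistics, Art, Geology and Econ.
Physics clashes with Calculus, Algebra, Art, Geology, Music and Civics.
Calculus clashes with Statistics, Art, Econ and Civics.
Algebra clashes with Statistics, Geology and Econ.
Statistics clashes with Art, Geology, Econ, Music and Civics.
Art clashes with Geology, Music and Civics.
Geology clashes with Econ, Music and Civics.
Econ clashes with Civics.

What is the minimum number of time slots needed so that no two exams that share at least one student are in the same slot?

Statistics, Art, Geology, Music pairwise conflict, so at least 4 time slots are needed.
A valid assignment using 4 time slots: Chemistry=4, Physics=2, Calculus=1, Algebra=4, Statistics=2, Art=3, Geology=1, Econ=3, Music=4, Civics=4. Each listed conflict is separated.

4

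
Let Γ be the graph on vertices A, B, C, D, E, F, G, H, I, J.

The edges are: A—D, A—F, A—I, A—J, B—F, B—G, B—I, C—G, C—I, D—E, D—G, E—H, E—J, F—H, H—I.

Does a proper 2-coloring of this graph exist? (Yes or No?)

The cycle G-D-A-F-B-G has odd length 5, so it cannot be 2-colored; at least 3 colors are needed.
So 2 colors are not enough.

No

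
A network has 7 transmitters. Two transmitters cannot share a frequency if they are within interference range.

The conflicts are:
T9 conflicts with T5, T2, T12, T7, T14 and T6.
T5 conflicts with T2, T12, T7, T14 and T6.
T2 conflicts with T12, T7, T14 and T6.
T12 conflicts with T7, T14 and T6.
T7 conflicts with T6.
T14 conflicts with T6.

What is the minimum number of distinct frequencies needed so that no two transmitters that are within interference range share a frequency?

T9, T5, T2, T12, T7, T6 are mutually in conflict, so at least 6 frequencies are needed.
6 frequencies suffice: T9=1, T5=3, T2=5, T12=4, T7=6, T14=6, T6=2. Each listed conflict is separated.

6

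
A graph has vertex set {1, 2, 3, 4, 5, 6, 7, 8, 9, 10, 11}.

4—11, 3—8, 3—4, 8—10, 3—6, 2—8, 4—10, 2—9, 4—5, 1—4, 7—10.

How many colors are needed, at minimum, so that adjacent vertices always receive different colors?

2

8 and 10 are adjacent, so at least 2 colors are needed.
One proper 2-coloring: 1=b, 2=b, 3=b, 4=a, 5=b, 6=a, 7=a, 8=a, 9=a, 10=b, 11=b. No two adjacent vertices share a color.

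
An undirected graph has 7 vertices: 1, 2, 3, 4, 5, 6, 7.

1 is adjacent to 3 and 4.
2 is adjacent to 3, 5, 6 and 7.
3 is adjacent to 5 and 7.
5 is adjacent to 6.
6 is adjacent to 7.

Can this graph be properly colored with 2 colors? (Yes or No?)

No

2, 3, 5 are mutually adjacent, so at least 3 colors are needed.
So 2 colors are not enough.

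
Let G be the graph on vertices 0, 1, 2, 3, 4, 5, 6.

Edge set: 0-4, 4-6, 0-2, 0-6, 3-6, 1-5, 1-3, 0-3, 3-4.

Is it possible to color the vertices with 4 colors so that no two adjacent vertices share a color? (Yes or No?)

Yes

The chromatic number is 4. 0, 3, 4, 6 form a clique, so at least 4 colors are needed.
A valid assignment using 4 colors: 0=blue, 1=blue, 2=red, 3=red, 4=yellow, 5=red, 6=green.
That is already a proper 4-coloring.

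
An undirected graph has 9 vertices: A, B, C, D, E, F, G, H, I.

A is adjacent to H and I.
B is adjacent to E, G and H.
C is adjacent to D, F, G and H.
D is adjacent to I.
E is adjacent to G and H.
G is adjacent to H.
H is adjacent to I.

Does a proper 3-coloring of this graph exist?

No

B, E, G, H are mutually adjacent (a clique of size 4), so at least 4 colors are needed.
So 3 colors are not enough.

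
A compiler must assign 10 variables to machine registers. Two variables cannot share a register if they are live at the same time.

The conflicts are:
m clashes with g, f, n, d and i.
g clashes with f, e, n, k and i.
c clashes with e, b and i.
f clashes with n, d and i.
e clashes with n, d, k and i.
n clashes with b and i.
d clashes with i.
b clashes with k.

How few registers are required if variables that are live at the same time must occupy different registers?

m, g, f, n, i are mutually in conflict, so at least 5 registers are needed.
Using 5 registers: m=3, g=2, c=2, f=5, e=3, n=4, d=2, b=3, k=1, i=1. No two conflicting variables share a register.

5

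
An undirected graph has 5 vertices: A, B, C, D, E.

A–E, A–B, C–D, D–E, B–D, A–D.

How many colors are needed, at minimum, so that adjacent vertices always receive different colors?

3

A, B, D are pairwise adjacent, so at least 3 colors are needed.
3 colors suffice: color red → {D}; color blue → {A, C}; color green → {B, E}. Every edge joins two different colors.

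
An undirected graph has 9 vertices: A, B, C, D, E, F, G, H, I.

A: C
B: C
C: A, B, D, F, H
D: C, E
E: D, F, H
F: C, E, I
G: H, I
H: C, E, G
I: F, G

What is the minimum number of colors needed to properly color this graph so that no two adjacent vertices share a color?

The cycle I-F-C-H-G-I has odd length 5, so it cannot be 2-colored; at least 3 colors are needed.
3 colors suffice: color red → {C, E, I}; color blue → {A, B, D, F, H}; color green → {G}. No two adjacent vertices share a color.

3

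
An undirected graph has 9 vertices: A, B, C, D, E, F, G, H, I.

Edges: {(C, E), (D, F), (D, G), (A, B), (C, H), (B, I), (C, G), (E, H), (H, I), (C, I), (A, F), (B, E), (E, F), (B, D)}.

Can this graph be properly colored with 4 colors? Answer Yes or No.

Yes

The chromatic number is 3. C, E, H are pairwise adjacent, so at least 3 colors are needed.
3 colors suffice: A=red, B=blue, C=blue, D=red, E=red, F=blue, G=green, H=green, I=red.
Since 4 ≥ 3, a proper 4-coloring certainly exists.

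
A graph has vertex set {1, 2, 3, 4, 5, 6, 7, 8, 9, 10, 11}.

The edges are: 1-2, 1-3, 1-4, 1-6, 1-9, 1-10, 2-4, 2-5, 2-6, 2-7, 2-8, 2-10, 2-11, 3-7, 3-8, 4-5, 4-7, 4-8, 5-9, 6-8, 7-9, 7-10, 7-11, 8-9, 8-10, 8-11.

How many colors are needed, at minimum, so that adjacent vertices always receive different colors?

1, 2, 6 are pairwise adjacent, so at least 3 colors are needed.
3 colors suffice: color red → {2, 3, 9}; color blue → {1, 5, 7, 8}; color green → {4, 6, 10, 11}. Every edge joins two different colors.

3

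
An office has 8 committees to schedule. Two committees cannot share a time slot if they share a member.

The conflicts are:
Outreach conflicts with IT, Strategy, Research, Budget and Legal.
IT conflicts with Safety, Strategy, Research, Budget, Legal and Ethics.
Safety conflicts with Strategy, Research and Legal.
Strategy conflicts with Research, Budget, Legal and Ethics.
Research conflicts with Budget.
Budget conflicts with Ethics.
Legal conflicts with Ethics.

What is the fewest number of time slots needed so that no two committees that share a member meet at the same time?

5

Outreach, IT, Strategy, Research, Budget pairwise conflict, so at least 5 time slots are needed.
A valid assignment using 5 time slots: Outreach=5, IT=1, Safety=4, Strategy=2, Research=3, Budget=4, Legal=3, Ethics=5. No two conflicting committees share a time slot.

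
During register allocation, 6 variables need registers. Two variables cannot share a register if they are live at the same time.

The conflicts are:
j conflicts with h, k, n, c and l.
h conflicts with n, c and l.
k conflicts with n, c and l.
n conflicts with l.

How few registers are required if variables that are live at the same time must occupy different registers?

j, k, n, l are mutually in conflict, so at least 4 registers are needed.
Using 4 registers: j=1, h=3, k=3, n=2, c=2, l=4. No two conflicting variables share a register.

4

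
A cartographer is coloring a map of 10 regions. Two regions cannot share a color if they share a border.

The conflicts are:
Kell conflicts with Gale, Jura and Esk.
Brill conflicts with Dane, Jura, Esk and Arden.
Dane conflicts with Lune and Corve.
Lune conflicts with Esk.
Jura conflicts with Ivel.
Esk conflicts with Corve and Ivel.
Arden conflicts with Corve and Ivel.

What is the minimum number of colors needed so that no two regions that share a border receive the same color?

Lune and Esk conflict, so at least 2 colors are needed.
A valid assignment using 2 colors: Kell=2, Brill=2, Dane=1, Gale=1, Lune=2, Jura=1, Esk=1, Arden=1, Corve=2, Ivel=2. No two conflicting regions share a color.

2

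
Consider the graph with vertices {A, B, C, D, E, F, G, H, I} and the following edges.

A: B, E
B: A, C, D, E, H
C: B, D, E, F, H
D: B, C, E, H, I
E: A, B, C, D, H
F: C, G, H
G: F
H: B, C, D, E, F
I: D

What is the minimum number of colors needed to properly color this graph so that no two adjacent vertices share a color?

B, C, D, E, H are pairwise adjacent (a clique of size 5), so at least 5 colors are needed.
5 colors suffice: color red → {A, D, F}; color blue → {C, G, I}; color green → {E}; color yellow → {H}; color purple → {B}. Each edge has distinct colors on its endpoints.

5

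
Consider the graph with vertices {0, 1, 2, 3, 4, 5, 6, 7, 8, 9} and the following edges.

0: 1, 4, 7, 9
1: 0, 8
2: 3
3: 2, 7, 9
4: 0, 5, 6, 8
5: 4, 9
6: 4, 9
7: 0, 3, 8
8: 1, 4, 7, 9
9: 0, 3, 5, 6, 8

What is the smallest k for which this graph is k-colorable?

3 and 9 are adjacent, so at least 2 colors are needed.
2 colors suffice: color a → {1, 2, 4, 7, 9}; color b → {0, 3, 5, 6, 8}. No two adjacent vertices share a color.

2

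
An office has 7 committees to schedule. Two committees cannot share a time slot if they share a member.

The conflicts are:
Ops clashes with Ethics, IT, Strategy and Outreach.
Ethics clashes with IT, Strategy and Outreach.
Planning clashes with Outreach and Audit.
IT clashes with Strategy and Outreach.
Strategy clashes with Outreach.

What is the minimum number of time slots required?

Ops, Ethics, IT, Strategy, Outreach all conflict with each other, so at least 5 time slots are needed.
5 time slots suffice: time slot 1 → {Outreach, Audit}; time slot 2 → {Ethics, Planning}; time slot 3 → {IT}; time slot 4 → {Ops}; time slot 5 → {Strategy}. Every pair that conflicts lands in different time slots.

5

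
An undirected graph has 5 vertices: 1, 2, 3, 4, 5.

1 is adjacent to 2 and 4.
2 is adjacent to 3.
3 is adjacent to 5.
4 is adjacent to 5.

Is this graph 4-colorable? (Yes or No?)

Yes

The chromatic number is 3. The cycle 3-2-1-4-5-3 has odd length 5, so it cannot be 2-colored; at least 3 colors are needed.
3 colors suffice: color a → {1, 3}; color b → {2, 5}; color c → {4}.
Since 4 ≥ 3, a proper 4-coloring certainly exists.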